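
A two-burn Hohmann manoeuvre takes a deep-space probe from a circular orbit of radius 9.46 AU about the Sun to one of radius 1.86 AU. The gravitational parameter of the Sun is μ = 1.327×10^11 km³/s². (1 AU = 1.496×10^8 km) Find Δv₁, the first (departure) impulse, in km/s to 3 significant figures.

Δv₁ = 4.13 km/s

In km: r₁ = 9.46 × 1.496×10^8 = 1.415216×10^9 km; r₂ = 1.86 × 1.496×10^8 = 2.78256×10^8 km.
The Hohmann ellipse has a_t = (r₁ + r₂)/2 = 8.46736×10^8 km.
On the circular orbit at r = 1.415216×10^9 km, v_c = √(μ/r) = 9.683 km/s.
Vis-viva on the transfer ellipse at r = 1.415216×10^9 km gives v_t = √[μ(2/r − 1/a_t)] = 5.551 km/s.
Δv₁ = |v_t − v_c| = |5.551 − 9.683| = 4.132 km/s.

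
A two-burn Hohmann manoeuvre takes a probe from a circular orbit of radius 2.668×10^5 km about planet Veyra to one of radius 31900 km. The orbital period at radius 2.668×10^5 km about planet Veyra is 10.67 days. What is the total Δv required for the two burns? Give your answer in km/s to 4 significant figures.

Δv = 2.748 km/s

From Kepler's third law T² = 4π²r³/μ at r = 2.668×10^5 km, T = 10.67 days = 10.67 × 86400 s = 9.21888×10^5 s: μ = 4π²r³/T² = 8.82187×10^5 km³/s².
Semi-major axis of the transfer orbit: a_t = (2.668×10^5 + 31900)/2 = 1.4935×10^5 km.
Circular speed at r₁: v₁ = √(μ/r₁) = √(8.82187×10^5/2.668×10^5) = 1.8184 km/s.
On the transfer ellipse at r₁, vis-viva equation gives v_a = √[μ(2/r₁ − 1/a_t)] = 0.84039 km/s.
First burn Δv₁ = |v_a − v₁| = 0.9780 km/s.
At r₂, v₂ = √(μ/r₂) = 5.259 km/s.
Transfer-orbit speed at r₂: v_p = √[μ(2/r₂ − 1/a_t)] = 7.029 km/s.
Second burn Δv₂ = |v₂ − v_p| = 1.770 km/s.
Total Δv = Δv₁ + Δv₂ = 2.748 km/s.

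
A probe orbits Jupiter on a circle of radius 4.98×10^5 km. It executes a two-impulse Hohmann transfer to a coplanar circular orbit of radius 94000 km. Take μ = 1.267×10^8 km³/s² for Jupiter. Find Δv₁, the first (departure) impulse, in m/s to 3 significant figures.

Δv₁ = 6960 m/s

Semi-major axis of the transfer orbit: a_t = (4.980×10^5 + 94000)/2 = 2.960×10^5 km.
On the circular orbit at r = 4.980×10^5 km, v_c = √(μ/r) = 15.9505 km/s.
Transfer-orbit speed at the same r (vis-viva, a = a_t): v_t = √[μ(2/r − 1/a_t)] = 8.98859 km/s.
Δv₁ = |v_t − v_c| = |8.98859 − 15.9505| = 6.962 km/s.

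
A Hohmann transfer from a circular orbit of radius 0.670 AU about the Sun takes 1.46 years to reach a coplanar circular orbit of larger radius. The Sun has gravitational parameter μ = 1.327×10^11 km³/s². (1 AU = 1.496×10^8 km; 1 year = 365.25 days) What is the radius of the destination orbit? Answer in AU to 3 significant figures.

In km: r₁ = 0.670 × 1.496×10^8 = 1.00232×10^8 km.
Transfer time t = 1.46 years × 365.25 × 86400 s = 4.6074096×10^7 s, and t = π√(a_t³/μ).
So a_t = (μ t²/π²)^(1/3) = (1.327×10^11 × (4.6074096×10^7)² / π²)^(1/3) = 3.0561×10^8 km.
Since a_t = (r₁ + r₂)/2, r₂ = 2a_t − r₁ = 2×3.0561×10^8 − 1.00232×10^8 = 5.10988×10^8 km.
In AU: r₂ = 5.10988×10^8 / 1.496×10^8 = 3.42 AU.

r₂ = 3.42 AU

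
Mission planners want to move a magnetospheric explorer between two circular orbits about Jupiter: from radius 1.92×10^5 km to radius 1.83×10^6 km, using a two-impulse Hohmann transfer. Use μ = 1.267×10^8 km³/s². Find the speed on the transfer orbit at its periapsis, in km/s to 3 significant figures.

v = 34.6 km/s

The Hohmann ellipse has a_t = (r₁ + r₂)/2 = 1.011×10^6 km.
At periapsis, r = 1.920×10^5 km.
Applying v² = μ(2/r − 1/a_t): v = 34.56 km/s.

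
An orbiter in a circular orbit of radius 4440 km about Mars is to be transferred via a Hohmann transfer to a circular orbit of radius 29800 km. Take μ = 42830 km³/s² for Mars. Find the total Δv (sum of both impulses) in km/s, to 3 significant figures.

Δv = 1.58 km/s

Transfer-ellipse semi-major axis a_t = (r₁ + r₂)/2 = (4440 + 29800)/2 = 17120 km.
Circular speed at r₁: v₁ = √(μ/r₁) = √(42830/4440) = 3.1059 km/s.
Transfer-orbit speed at r₁ (v² = μ(2/r − 1/a)): v_p = √[μ(2/r₁ − 1/a_t)] = 4.0977 km/s.
First burn Δv₁ = |v_p − v₁| = 0.9918 km/s.
Circular speed at r₂: v₂ = √(μ/r₂) = 1.19885 km/s.
Transfer-orbit speed at r₂: v_a = √[μ(2/r₂ − 1/a_t)] = 0.610528 km/s.
Second burn Δv₂ = |v₂ − v_a| = 0.5883 km/s.
Δv = Δv₁ + Δv₂ = 0.9918 + 0.5883 = 1.580 km/s.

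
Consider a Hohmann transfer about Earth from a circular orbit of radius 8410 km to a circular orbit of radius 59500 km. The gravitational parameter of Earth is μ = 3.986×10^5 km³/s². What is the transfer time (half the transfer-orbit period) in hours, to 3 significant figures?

The Hohmann ellipse has a_t = (r₁ + r₂)/2 = 33955 km.
Half the transfer-orbit period gives t = π√(a_t³/μ) = 31130 s.
Converting: 31130 s ÷ 3600 s/hour = 8.65 hours.

t = 8.65 hours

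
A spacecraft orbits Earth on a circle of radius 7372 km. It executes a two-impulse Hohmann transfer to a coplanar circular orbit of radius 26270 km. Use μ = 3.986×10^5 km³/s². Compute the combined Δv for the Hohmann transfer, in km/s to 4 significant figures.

The Hohmann ellipse has a_t = (r₁ + r₂)/2 = 16821 km.
At r₁ the circular-orbit speed is v₁ = √(μ/r₁) = 7.353 km/s.
Transfer-orbit speed at r₁ (vis-viva): v_p = √[μ(2/r₁ − 1/a_t)] = 9.189 km/s.
First burn Δv₁ = |v_p − v₁| = 1.836 km/s.
At r₂, v₂ = √(μ/r₂) = 3.8953 km/s.
Transfer-orbit speed at r₂: v_a = √[μ(2/r₂ − 1/a_t)] = 2.5787 km/s.
Second burn Δv₂ = |v₂ − v_a| = 1.317 km/s.
Δv = Δv₁ + Δv₂ = 1.836 + 1.317 = 3.153 km/s.

Δv = 3.153 km/s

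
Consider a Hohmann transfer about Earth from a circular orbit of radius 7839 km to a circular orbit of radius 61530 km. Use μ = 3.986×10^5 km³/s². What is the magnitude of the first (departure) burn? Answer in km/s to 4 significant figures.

Δv₁ = 2.367 km/s

The Hohmann ellipse has a_t = (r₁ + r₂)/2 = 34684.5 km.
Circular speed at r = 7839 km: v_c = √(μ/r) = 7.131 km/s.
Transfer-orbit speed at the same r (vis-viva, a = a_t): v_t = √[μ(2/r − 1/a_t)] = 9.498 km/s.
Δv₁ = |v_t − v_c| = |9.498 − 7.131| = 2.367 km/s.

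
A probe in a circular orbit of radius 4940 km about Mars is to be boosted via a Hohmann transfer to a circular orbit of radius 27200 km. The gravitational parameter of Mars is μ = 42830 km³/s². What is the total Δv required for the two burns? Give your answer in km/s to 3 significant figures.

Δv = 1.45 km/s

Semi-major axis of the transfer orbit: a_t = (4940 + 27200)/2 = 16070 km.
Circular speed at r₁: v₁ = √(μ/r₁) = √(42830/4940) = 2.9445 km/s.
On the transfer ellipse at r₁, v² = μ(2/r − 1/a) gives v_p = √[μ(2/r₁ − 1/a_t)] = 3.8308 km/s.
First burn Δv₁ = |v_p − v₁| = 0.8863 km/s.
Circular speed at r₂: v₂ = √(μ/r₂) = 1.2548 km/s.
Transfer-orbit speed at r₂: v_a = √[μ(2/r₂ − 1/a_t)] = 0.69574 km/s.
Second burn Δv₂ = |v₂ − v_a| = 0.5591 km/s.
Δv = Δv₁ + Δv₂ = 0.8863 + 0.5591 = 1.445 km/s.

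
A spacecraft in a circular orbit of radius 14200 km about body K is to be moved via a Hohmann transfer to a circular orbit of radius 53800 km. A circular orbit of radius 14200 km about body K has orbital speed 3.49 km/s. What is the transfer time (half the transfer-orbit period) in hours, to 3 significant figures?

t = 13.2 hours

From the circular-orbit relation v² = μ/r at r = 14200 km: μ = v²r = (3.49)² × 14200 = 1.72957×10^5 km³/s².
Transfer-ellipse semi-major axis a_t = (r₁ + r₂)/2 = (14200 + 53800)/2 = 34000 km.
Half the transfer-orbit period gives t = π√(a_t³/μ) = 47360 s.
Converting: 47360 s ÷ 3600 s/hour = 13.2 hours.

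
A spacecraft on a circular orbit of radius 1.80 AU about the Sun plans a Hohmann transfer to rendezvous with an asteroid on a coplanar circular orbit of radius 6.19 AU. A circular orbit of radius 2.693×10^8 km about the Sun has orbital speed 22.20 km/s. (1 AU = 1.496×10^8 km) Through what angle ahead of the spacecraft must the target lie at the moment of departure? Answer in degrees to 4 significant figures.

From the circular-orbit relation v² = μ/r at r = 2.693×10^8 km: μ = v²r = (22.20)² × 2.693×10^8 = 1.32722×10^11 km³/s².
In km: r₁ = 1.80 × 1.496×10^8 = 2.6928×10^8 km; r₂ = 6.19 × 1.496×10^8 = 9.26024×10^8 km.
The Hohmann ellipse has a_t = (r₁ + r₂)/2 = 5.97652×10^8 km.
Transfer time t = π√(a_t³/μ) = 1.260×10^8 s.
Target angular speed ω₂ = √(μ/r₂³) = 1.293×10^-8 rad/s.
Angle swept by the target during transfer: ω₂·t = 1.629 rad = 93.33°.
Arrival is 180° from departure on the ellipse, so φ = 180° − 93.33° = 86.67°.

φ = 86.67°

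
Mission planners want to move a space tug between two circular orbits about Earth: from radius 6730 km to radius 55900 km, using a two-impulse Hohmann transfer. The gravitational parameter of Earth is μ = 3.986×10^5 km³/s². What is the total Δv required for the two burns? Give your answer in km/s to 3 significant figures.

The Hohmann ellipse has a_t = (r₁ + r₂)/2 = 31315 km.
At r₁ the circular-orbit speed is v₁ = √(μ/r₁) = 7.69593 km/s.
Transfer-orbit speed at r₁ (vis-viva): v_p = √[μ(2/r₁ − 1/a_t)] = 10.2823 km/s.
First burn Δv₁ = |v_p − v₁| = 2.5864 km/s.
At r₂, v₂ = √(μ/r₂) = 2.6703 km/s.
Transfer-orbit speed at r₂: v_a = √[μ(2/r₂ − 1/a_t)] = 1.2379 km/s.
Second burn Δv₂ = |v₂ − v_a| = 1.4324 km/s.
Total Δv = Δv₁ + Δv₂ = 4.019 km/s.

Δv = 4.02 km/s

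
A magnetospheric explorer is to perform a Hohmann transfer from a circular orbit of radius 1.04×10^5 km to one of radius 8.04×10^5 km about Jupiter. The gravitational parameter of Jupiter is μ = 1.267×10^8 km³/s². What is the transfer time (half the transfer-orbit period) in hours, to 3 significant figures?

t = 23.7 hours

Semi-major axis of the transfer orbit: a_t = (1.040×10^5 + 8.040×10^5)/2 = 4.540×10^5 km.
Transfer time t = π√(a_t³/μ) = π√((4.540×10^5)³ / 1.267×10^8) = 85380 s.
Converting: 85380 s ÷ 3600 s/hour = 23.7 hours.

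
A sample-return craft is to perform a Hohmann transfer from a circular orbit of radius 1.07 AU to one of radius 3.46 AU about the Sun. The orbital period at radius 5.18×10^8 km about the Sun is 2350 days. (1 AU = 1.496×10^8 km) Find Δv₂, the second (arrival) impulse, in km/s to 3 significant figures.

From Kepler's third law T² = 4π²r³/μ at r = 5.18×10^8 km, T = 2350 days = 2350 × 86400 s = 2.0304×10^8 s: μ = 4π²r³/T² = 1.33102×10^11 km³/s².
In km: r₁ = 1.07 × 1.496×10^8 = 1.60072×10^8 km; r₂ = 3.46 × 1.496×10^8 = 5.17616×10^8 km.
The Hohmann ellipse has a_t = (r₁ + r₂)/2 = 3.38844×10^8 km.
On the circular orbit at r = 5.17616×10^8 km, v_c = √(μ/r) = 16.036 km/s.
Transfer-orbit speed at the same r (vis-viva, a = a_t): v_t = √[μ(2/r − 1/a_t)] = 11.022 km/s.
Δv₂ = |v_t − v_c| = |11.022 − 16.036| = 5.014 km/s.

Δv₂ = 5.01 km/s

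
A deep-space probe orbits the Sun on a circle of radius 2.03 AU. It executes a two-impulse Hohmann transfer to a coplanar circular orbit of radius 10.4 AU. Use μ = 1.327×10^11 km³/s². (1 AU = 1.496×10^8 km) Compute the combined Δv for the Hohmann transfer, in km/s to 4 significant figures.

Δv = 10.09 km/s

In km: r₁ = 2.03 × 1.496×10^8 = 3.03688×10^8 km; r₂ = 10.4 × 1.496×10^8 = 1.55584×10^9 km.
The Hohmann ellipse has a_t = (r₁ + r₂)/2 = 9.29764×10^8 km.
At r₁ the circular-orbit speed is v₁ = √(μ/r₁) = 20.904 km/s.
On the transfer ellipse at r₁, vis-viva equation gives v_p = √[μ(2/r₁ − 1/a_t)] = 27.041 km/s.
First burn Δv₁ = |v_p − v₁| = 6.137 km/s.
At r₂, v₂ = √(μ/r₂) = 9.235 km/s.
Transfer-orbit speed at r₂: v_a = √[μ(2/r₂ − 1/a_t)] = 5.278 km/s.
Second burn Δv₂ = |v₂ − v_a| = 3.957 km/s.
Total Δv = Δv₁ + Δv₂ = 10.09 km/s.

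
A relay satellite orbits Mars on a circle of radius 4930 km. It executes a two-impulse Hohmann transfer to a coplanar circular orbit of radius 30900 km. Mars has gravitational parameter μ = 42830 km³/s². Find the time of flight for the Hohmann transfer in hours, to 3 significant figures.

t = 10.1 hours

Transfer-ellipse semi-major axis a_t = (r₁ + r₂)/2 = (4930 + 30900)/2 = 17915 km.
Half the transfer-orbit period gives t = π√(a_t³/μ) = 36400 s.
Converting: 36400 s ÷ 3600 s/hour = 10.1 hours.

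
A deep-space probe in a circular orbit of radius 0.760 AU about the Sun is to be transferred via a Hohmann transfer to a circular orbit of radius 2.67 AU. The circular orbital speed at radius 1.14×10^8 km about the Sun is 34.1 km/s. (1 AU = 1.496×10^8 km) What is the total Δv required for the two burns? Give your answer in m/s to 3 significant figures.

From the circular-orbit relation v² = μ/r at r = 1.14×10^8 km: μ = v²r = (34.1)² × 1.14×10^8 = 1.32560×10^11 km³/s².
In km: r₁ = 0.760 × 1.496×10^8 = 1.13696×10^8 km; r₂ = 2.67 × 1.496×10^8 = 3.99432×10^8 km.
Transfer-ellipse semi-major axis a_t = (r₁ + r₂)/2 = (1.13696×10^8 + 3.99432×10^8)/2 = 2.56564×10^8 km.
Circular speed at r₁: v₁ = √(μ/r₁) = √(1.32560×10^11/1.13696×10^8) = 34.146 km/s.
Transfer-orbit speed at r₁ (vis-viva): v_p = √[μ(2/r₁ − 1/a_t)] = 42.605 km/s.
First burn Δv₁ = |v_p − v₁| = 8.459 km/s.
At r₂, v₂ = √(μ/r₂) = 18.22 km/s.
Transfer-orbit speed at r₂: v_a = √[μ(2/r₂ − 1/a_t)] = 12.13 km/s.
Second burn Δv₂ = |v₂ − v_a| = 6.090 km/s.
Δv = Δv₁ + Δv₂ = 8.459 + 6.090 = 14.55 km/s.

Δv = 14500 m/s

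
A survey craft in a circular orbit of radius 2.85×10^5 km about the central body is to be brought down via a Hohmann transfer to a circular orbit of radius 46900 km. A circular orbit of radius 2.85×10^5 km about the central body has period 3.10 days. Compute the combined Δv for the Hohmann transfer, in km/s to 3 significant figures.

From Kepler's third law T² = 4π²r³/μ at r = 2.85×10^5 km, T = 3.10 days = 3.10 × 86400 s = 2.6784×10^5 s: μ = 4π²r³/T² = 1.27392×10^7 km³/s².
Semi-major axis of the transfer orbit: a_t = (2.850×10^5 + 46900)/2 = 1.6595×10^5 km.
Circular speed at r₁: v₁ = √(μ/r₁) = √(1.27392×10^7/2.850×10^5) = 6.6857 km/s.
Transfer-orbit speed at r₁ (vis-viva equation): v_a = √[μ(2/r₁ − 1/a_t)] = 3.5542 km/s.
First burn Δv₁ = |v_a − v₁| = 3.1315 km/s.
At r₂, v₂ = √(μ/r₂) = 16.4811 km/s.
Transfer-orbit speed at r₂: v_p = √[μ(2/r₂ − 1/a_t)] = 21.5983 km/s.
Second burn Δv₂ = |v₂ − v_p| = 5.1172 km/s.
Total Δv = Δv₁ + Δv₂ = 8.249 km/s.

Δv = 8.25 km/s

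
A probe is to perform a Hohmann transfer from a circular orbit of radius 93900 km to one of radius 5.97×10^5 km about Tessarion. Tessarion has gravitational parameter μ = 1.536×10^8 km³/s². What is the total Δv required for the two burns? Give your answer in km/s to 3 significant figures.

Δv = 20.4 km/s

Transfer-ellipse semi-major axis a_t = (r₁ + r₂)/2 = (93900 + 5.970×10^5)/2 = 3.4545×10^5 km.
Circular speed at r₁: v₁ = √(μ/r₁) = √(1.536×10^8/93900) = 40.445 km/s.
Transfer-orbit speed at r₁ (vis-viva): v_p = √[μ(2/r₁ − 1/a_t)] = 53.169 km/s.
First burn Δv₁ = |v_p − v₁| = 12.72 km/s.
Circular speed at r₂: v₂ = √(μ/r₂) = 16.04 km/s.
Transfer-orbit speed at r₂: v_a = √[μ(2/r₂ − 1/a_t)] = 8.363 km/s.
Second burn Δv₂ = |v₂ − v_a| = 7.677 km/s.
Δv = Δv₁ + Δv₂ = 12.72 + 7.677 = 20.40 km/s.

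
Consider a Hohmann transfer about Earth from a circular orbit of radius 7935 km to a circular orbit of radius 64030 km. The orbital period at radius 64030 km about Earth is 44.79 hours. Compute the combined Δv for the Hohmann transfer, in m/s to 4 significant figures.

Δv = 3690 m/s

From Kepler's third law T² = 4π²r³/μ at r = 64030 km, T = 44.79 hours = 44.79 × 3600 s = 1.61244×10^5 s: μ = 4π²r³/T² = 3.98605×10^5 km³/s².
Semi-major axis of the transfer orbit: a_t = (7935 + 64030)/2 = 35982.5 km.
At r₁ the circular-orbit speed is v₁ = √(μ/r₁) = 7.088 km/s.
On the transfer ellipse at r₁, vis-viva equation gives v_p = √[μ(2/r₁ − 1/a_t)] = 9.455 km/s.
First burn Δv₁ = |v_p − v₁| = 2.367 km/s.
At r₂, v₂ = √(μ/r₂) = 2.495 km/s.
Transfer-orbit speed at r₂: v_a = √[μ(2/r₂ − 1/a_t)] = 1.172 km/s.
Second burn Δv₂ = |v₂ − v_a| = 1.323 km/s.
Total Δv = Δv₁ + Δv₂ = 3.690 km/s.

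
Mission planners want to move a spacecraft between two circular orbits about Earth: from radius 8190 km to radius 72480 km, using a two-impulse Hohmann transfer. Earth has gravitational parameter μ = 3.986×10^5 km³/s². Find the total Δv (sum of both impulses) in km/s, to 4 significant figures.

Δv = 3.664 km/s

The Hohmann ellipse has a_t = (r₁ + r₂)/2 = 40335 km.
At r₁ the circular-orbit speed is v₁ = √(μ/r₁) = 6.9763 km/s.
Transfer-orbit speed at r₁ (vis-viva): v_p = √[μ(2/r₁ − 1/a_t)] = 9.3518 km/s.
First burn Δv₁ = |v_p − v₁| = 2.3755 km/s.
Circular speed at r₂: v₂ = √(μ/r₂) = 2.3451 km/s.
Transfer-orbit speed at r₂: v_a = √[μ(2/r₂ − 1/a_t)] = 1.0567 km/s.
Second burn Δv₂ = |v₂ − v_a| = 1.2884 km/s.
Δv = Δv₁ + Δv₂ = 2.3755 + 1.2884 = 3.664 km/s.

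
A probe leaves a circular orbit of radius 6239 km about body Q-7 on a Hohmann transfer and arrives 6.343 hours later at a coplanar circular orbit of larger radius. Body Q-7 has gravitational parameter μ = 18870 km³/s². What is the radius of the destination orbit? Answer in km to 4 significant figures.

r₂ = 13740 km

Transfer time t = 6.343 hours = 22834.8 s, and t = π√(a_t³/μ).
So a_t = (μ t²/π²)^(1/3) = (18870 × (22834.8)² / π²)^(1/3) = 9989.8 km.
Since a_t = (r₁ + r₂)/2, r₂ = 2a_t − r₁ = 2×9989.8 − 6239 = 13740.6 km.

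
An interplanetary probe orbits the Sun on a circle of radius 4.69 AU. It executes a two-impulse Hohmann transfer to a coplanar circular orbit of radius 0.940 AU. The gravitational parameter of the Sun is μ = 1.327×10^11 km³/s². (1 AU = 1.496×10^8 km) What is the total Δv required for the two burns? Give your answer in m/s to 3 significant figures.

In km: r₁ = 4.69 × 1.496×10^8 = 7.01624×10^8 km; r₂ = 0.940 × 1.496×10^8 = 1.40624×10^8 km.
Transfer-ellipse semi-major axis a_t = (r₁ + r₂)/2 = (7.01624×10^8 + 1.40624×10^8)/2 = 4.21124×10^8 km.
At r₁ the circular-orbit speed is v₁ = √(μ/r₁) = 13.75255 km/s.
On the transfer ellipse at r₁, vis-viva gives v_a = √[μ(2/r₁ − 1/a_t)] = 7.947087 km/s.
First burn Δv₁ = |v_a − v₁| = 5.805 km/s.
At r₂, v₂ = √(μ/r₂) = 30.719 km/s.
Transfer-orbit speed at r₂: v_p = √[μ(2/r₂ − 1/a_t)] = 39.651 km/s.
Second burn Δv₂ = |v₂ − v_p| = 8.932 km/s.
Total Δv = Δv₁ + Δv₂ = 14.74 km/s.

Δv = 14700 m/s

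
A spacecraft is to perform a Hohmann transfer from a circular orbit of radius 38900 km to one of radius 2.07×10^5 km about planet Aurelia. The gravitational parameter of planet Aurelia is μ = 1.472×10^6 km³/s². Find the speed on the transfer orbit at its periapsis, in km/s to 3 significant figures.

v = 7.98 km/s

Semi-major axis of the transfer orbit: a_t = (38900 + 2.070×10^5)/2 = 1.2295×10^5 km.
At periapsis, r = 38900 km.
From the vis-viva equation, v = √[μ(2/r − 1/a_t)] = 7.982 km/s.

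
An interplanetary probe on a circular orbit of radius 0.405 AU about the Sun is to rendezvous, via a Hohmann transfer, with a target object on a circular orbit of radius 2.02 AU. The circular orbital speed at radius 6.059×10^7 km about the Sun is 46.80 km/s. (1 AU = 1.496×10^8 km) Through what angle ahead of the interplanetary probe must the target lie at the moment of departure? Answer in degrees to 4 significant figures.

From the circular-orbit relation v² = μ/r at r = 6.059×10^7 km: μ = v²r = (46.80)² × 6.059×10^7 = 1.32707×10^11 km³/s².
In km: r₁ = 0.405 × 1.496×10^8 = 6.0588×10^7 km; r₂ = 2.02 × 1.496×10^8 = 3.02192×10^8 km.
Transfer-ellipse semi-major axis a_t = (r₁ + r₂)/2 = (6.0588×10^7 + 3.02192×10^8)/2 = 1.8139×10^8 km.
Transfer time t = π√(a_t³/μ) = 2.107×10^7 s.
The target's mean motion on its circular orbit is ω₂ = √(μ/r₂³) = 6.935×10^-8 rad/s.
Angle swept by the target during transfer: ω₂·t = 1.461 rad = 83.71°.
The interplanetary probe traverses 180° on the transfer ellipse, so the target must lead by 180° − 83.71° = 96.29°.

φ = 96.29°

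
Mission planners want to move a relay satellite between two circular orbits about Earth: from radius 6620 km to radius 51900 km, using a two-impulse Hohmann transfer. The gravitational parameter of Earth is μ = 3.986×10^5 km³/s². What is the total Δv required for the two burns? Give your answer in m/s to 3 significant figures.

The Hohmann ellipse has a_t = (r₁ + r₂)/2 = 29260 km.
At r₁ the circular-orbit speed is v₁ = √(μ/r₁) = 7.75961 km/s.
On the transfer ellipse at r₁, vis-viva gives v_p = √[μ(2/r₁ − 1/a_t)] = 10.3344 km/s.
First burn Δv₁ = |v_p − v₁| = 2.575 km/s.
Circular speed at r₂: v₂ = √(μ/r₂) = 2.771 km/s.
Transfer-orbit speed at r₂: v_a = √[μ(2/r₂ − 1/a_t)] = 1.318 km/s.
Second burn Δv₂ = |v₂ − v_a| = 1.453 km/s.
Total Δv = Δv₁ + Δv₂ = 4.028 km/s.

Δv = 4030 m/s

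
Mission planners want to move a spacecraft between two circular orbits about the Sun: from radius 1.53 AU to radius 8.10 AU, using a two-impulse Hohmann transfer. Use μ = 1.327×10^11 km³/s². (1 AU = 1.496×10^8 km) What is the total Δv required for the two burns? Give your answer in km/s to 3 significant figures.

In km: r₁ = 1.53 × 1.496×10^8 = 2.28888×10^8 km; r₂ = 8.10 × 1.496×10^8 = 1.21176×10^9 km.
Semi-major axis of the transfer orbit: a_t = (2.28888×10^8 + 1.21176×10^9)/2 = 7.20324×10^8 km.
At r₁ the circular-orbit speed is v₁ = √(μ/r₁) = 24.078 km/s.
Transfer-orbit speed at r₁ (v² = μ(2/r − 1/a)): v_p = √[μ(2/r₁ − 1/a_t)] = 31.230 km/s.
First burn Δv₁ = |v_p − v₁| = 7.152 km/s.
At r₂, v₂ = √(μ/r₂) = 10.465 km/s.
Transfer-orbit speed at r₂: v_a = √[μ(2/r₂ − 1/a_t)] = 5.8990 km/s.
Second burn Δv₂ = |v₂ − v_a| = 4.566 km/s.
Total Δv = Δv₁ + Δv₂ = 11.72 km/s.

Δv = 11.7 km/s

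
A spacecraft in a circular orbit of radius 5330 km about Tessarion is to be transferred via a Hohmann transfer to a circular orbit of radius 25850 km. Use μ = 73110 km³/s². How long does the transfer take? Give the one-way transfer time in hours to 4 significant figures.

Transfer-ellipse semi-major axis a_t = (r₁ + r₂)/2 = (5330 + 25850)/2 = 15590 km.
Transfer time t = π√(a_t³/μ) = π√((15590)³ / 73110) = 22616.8 s.
Converting: 22616.8 s ÷ 3600 s/hour = 6.282 hours.

t = 6.282 hours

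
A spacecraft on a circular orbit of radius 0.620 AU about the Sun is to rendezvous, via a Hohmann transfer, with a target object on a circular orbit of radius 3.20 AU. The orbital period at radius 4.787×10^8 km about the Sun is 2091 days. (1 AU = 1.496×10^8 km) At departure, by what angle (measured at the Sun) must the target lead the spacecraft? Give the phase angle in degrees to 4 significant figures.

φ = 97.00°

From Kepler's third law T² = 4π²r³/μ at r = 4.787×10^8 km, T = 2091 days = 2091 × 86400 s = 1.806624×10^8 s: μ = 4π²r³/T² = 1.32683×10^11 km³/s².
In km: r₁ = 0.620 × 1.496×10^8 = 9.2752×10^7 km; r₂ = 3.20 × 1.496×10^8 = 4.7872×10^8 km.
Semi-major axis of the transfer orbit: a_t = (9.2752×10^7 + 4.7872×10^8)/2 = 2.85736×10^8 km.
Transfer time t = π√(a_t³/μ) = 4.1657×10^7 s.
The target's mean motion on its circular orbit is ω₂ = √(μ/r₂³) = 3.4776×10^-8 rad/s.
Angle swept by the target during transfer: ω₂·t = 1.4487 rad = 83.00°.
Arrival is 180° from departure on the ellipse, so φ = 180° − 83.00° = 97.00°.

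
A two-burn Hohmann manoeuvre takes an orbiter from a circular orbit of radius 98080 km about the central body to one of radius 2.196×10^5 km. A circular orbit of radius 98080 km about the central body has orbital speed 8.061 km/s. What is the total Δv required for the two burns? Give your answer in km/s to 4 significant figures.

Δv = 2.571 km/s

From the circular-orbit relation v² = μ/r at r = 98080 km: μ = v²r = (8.061)² × 98080 = 6.37321×10^6 km³/s².
Transfer-ellipse semi-major axis a_t = (r₁ + r₂)/2 = (98080 + 2.196×10^5)/2 = 1.5884×10^5 km.
Circular speed at r₁: v₁ = √(μ/r₁) = √(6.37321×10^6/98080) = 8.061 km/s.
Transfer-orbit speed at r₁ (vis-viva): v_p = √[μ(2/r₁ − 1/a_t)] = 9.478 km/s.
First burn Δv₁ = |v_p − v₁| = 1.417 km/s.
At r₂, v₂ = √(μ/r₂) = 5.387 km/s.
Transfer-orbit speed at r₂: v_a = √[μ(2/r₂ − 1/a_t)] = 4.233 km/s.
Second burn Δv₂ = |v₂ − v_a| = 1.154 km/s.
Total Δv = Δv₁ + Δv₂ = 2.571 km/s.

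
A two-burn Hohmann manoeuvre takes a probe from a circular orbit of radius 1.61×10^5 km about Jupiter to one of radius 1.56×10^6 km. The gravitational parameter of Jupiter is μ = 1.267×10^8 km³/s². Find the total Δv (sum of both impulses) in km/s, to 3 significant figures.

Δv = 14.8 km/s

Transfer-ellipse semi-major axis a_t = (r₁ + r₂)/2 = (1.610×10^5 + 1.560×10^6)/2 = 8.605×10^5 km.
Circular speed at r₁: v₁ = √(μ/r₁) = √(1.267×10^8/1.610×10^5) = 28.0527 km/s.
Transfer-orbit speed at r₁ (vis-viva): v_p = √[μ(2/r₁ − 1/a_t)] = 37.7713 km/s.
First burn Δv₁ = |v_p − v₁| = 9.719 km/s.
Circular speed at r₂: v₂ = √(μ/r₂) = 9.012 km/s.
Transfer-orbit speed at r₂: v_a = √[μ(2/r₂ − 1/a_t)] = 3.898 km/s.
Second burn Δv₂ = |v₂ − v_a| = 5.114 km/s.
Total Δv = Δv₁ + Δv₂ = 14.83 km/s.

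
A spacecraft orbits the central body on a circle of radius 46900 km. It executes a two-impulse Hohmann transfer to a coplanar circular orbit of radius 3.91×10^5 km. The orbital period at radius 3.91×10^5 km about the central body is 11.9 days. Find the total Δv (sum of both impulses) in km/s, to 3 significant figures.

From Kepler's third law T² = 4π²r³/μ at r = 3.91×10^5 km, T = 11.9 days = 11.9 × 86400 s = 1.02816×10^6 s: μ = 4π²r³/T² = 2.23238×10^6 km³/s².
Transfer-ellipse semi-major axis a_t = (r₁ + r₂)/2 = (46900 + 3.910×10^5)/2 = 2.1895×10^5 km.
Circular speed at r₁: v₁ = √(μ/r₁) = √(2.23238×10^6/46900) = 6.8992 km/s.
Transfer-orbit speed at r₁ (v² = μ(2/r − 1/a)): v_p = √[μ(2/r₁ − 1/a_t)] = 9.2196 km/s.
First burn Δv₁ = |v_p − v₁| = 2.320 km/s.
Circular speed at r₂: v₂ = √(μ/r₂) = 2.38944 km/s.
Transfer-orbit speed at r₂: v_a = √[μ(2/r₂ − 1/a_t)] = 1.10588 km/s.
Second burn Δv₂ = |v₂ − v_a| = 1.284 km/s.
Δv = Δv₁ + Δv₂ = 2.320 + 1.284 = 3.604 km/s.

Δv = 3.60 km/s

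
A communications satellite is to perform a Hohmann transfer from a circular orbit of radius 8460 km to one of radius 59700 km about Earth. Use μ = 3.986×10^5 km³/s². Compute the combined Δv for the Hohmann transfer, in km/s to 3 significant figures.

Semi-major axis of the transfer orbit: a_t = (8460 + 59700)/2 = 34080 km.
At r₁ the circular-orbit speed is v₁ = √(μ/r₁) = 6.8641 km/s.
Transfer-orbit speed at r₁ (vis-viva): v_p = √[μ(2/r₁ − 1/a_t)] = 9.0849 km/s.
First burn Δv₁ = |v_p − v₁| = 2.2208 km/s.
Circular speed at r₂: v₂ = √(μ/r₂) = 2.5839 km/s.
Transfer-orbit speed at r₂: v_a = √[μ(2/r₂ − 1/a_t)] = 1.2874 km/s.
Second burn Δv₂ = |v₂ − v_a| = 1.2965 km/s.
Total Δv = Δv₁ + Δv₂ = 3.517 km/s.

Δv = 3.52 km/s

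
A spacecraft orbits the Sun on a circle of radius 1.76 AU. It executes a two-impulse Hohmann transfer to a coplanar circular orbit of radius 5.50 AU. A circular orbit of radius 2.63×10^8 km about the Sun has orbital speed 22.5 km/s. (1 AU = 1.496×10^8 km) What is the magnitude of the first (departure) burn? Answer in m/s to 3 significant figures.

From the circular-orbit relation v² = μ/r at r = 2.63×10^8 km: μ = v²r = (22.5)² × 2.63×10^8 = 1.33144×10^11 km³/s².
In km: r₁ = 1.76 × 1.496×10^8 = 2.63296×10^8 km; r₂ = 5.50 × 1.496×10^8 = 8.228×10^8 km.
The Hohmann ellipse has a_t = (r₁ + r₂)/2 = 5.43048×10^8 km.
On the circular orbit at r = 2.63296×10^8 km, v_c = √(μ/r) = 22.487 km/s.
Transfer-orbit speed at the same r (vis-viva, a = a_t): v_t = √[μ(2/r − 1/a_t)] = 27.680 km/s.
Δv₁ = |v_t − v_c| = |27.680 − 22.487| = 5.193 km/s.

Δv₁ = 5190 m/s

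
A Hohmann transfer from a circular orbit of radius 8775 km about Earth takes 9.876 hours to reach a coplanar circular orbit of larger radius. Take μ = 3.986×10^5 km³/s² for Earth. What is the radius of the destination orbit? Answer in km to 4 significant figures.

Transfer time t = 9.876 hours = 35553.6 s, and t = π√(a_t³/μ).
So a_t = (μ t²/π²)^(1/3) = (3.986×10^5 × (35553.6)² / π²)^(1/3) = 37097 km.
Since a_t = (r₁ + r₂)/2, r₂ = 2a_t − r₁ = 2×37097 − 8775 = 65419 km.

r₂ = 65420 km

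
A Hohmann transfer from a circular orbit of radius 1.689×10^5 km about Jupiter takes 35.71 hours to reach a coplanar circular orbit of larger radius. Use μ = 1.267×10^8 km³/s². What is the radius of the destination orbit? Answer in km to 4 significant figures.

r₂ = 1.024×10^6 km

Transfer time t = 35.71 hours = 1.28556×10^5 s, and t = π√(a_t³/μ).
So a_t = (μ t²/π²)^(1/3) = (1.267×10^8 × (1.28556×10^5)² / π²)^(1/3) = 5.9642×10^5 km.
Since a_t = (r₁ + r₂)/2, r₂ = 2a_t − r₁ = 2×5.9642×10^5 − 1.689×10^5 = 1.02394×10^6 km.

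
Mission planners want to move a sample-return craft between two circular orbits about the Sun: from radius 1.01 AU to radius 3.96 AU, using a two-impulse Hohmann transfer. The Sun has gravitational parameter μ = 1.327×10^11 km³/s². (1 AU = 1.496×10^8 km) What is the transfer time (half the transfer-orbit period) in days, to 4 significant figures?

In km: r₁ = 1.01 × 1.496×10^8 = 1.51096×10^8 km; r₂ = 3.96 × 1.496×10^8 = 5.92416×10^8 km.
The Hohmann ellipse has a_t = (r₁ + r₂)/2 = 3.71756×10^8 km.
By Kepler's third law the transfer-orbit period is T = 2π√(a_t³/μ), so t = T/2 = 6.182×10^7 s.
Converting: 6.182×10^7 s ÷ 86400 s/day = 715.5 days.

t = 715.5 days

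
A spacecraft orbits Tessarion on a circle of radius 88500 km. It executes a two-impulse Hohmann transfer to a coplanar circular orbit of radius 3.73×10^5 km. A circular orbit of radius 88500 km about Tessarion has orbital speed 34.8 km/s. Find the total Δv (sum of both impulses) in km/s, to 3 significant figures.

From the circular-orbit relation v² = μ/r at r = 88500 km: μ = v²r = (34.8)² × 88500 = 1.07177×10^8 km³/s².
The Hohmann ellipse has a_t = (r₁ + r₂)/2 = 2.3075×10^5 km.
At r₁ the circular-orbit speed is v₁ = √(μ/r₁) = 34.800 km/s.
On the transfer ellipse at r₁, vis-viva equation gives v_p = √[μ(2/r₁ − 1/a_t)] = 44.245 km/s.
First burn Δv₁ = |v_p − v₁| = 9.445 km/s.
At r₂, v₂ = √(μ/r₂) = 16.951 km/s.
Transfer-orbit speed at r₂: v_a = √[μ(2/r₂ − 1/a_t)] = 10.498 km/s.
Second burn Δv₂ = |v₂ − v_a| = 6.453 km/s.
Δv = Δv₁ + Δv₂ = 9.445 + 6.453 = 15.90 km/s.

Δv = 15.9 km/s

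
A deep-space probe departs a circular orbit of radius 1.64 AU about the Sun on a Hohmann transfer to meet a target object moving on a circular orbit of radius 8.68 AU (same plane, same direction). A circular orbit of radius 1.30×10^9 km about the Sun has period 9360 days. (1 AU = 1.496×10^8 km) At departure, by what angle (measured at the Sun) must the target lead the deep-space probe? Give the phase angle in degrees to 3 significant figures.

From Kepler's third law T² = 4π²r³/μ at r = 1.30×10^9 km, T = 9360 days = 9360 × 86400 s = 8.08704×10^8 s: μ = 4π²r³/T² = 1.32620×10^11 km³/s².
In km: r₁ = 1.64 × 1.496×10^8 = 2.45344×10^8 km; r₂ = 8.68 × 1.496×10^8 = 1.298528×10^9 km.
Semi-major axis of the transfer orbit: a_t = (2.45344×10^8 + 1.298528×10^9)/2 = 7.71936×10^8 km.
Transfer time t = π√(a_t³/μ) = 1.850×10^8 s.
The target's mean motion on its circular orbit is ω₂ = √(μ/r₂³) = 7.783×10^-9 rad/s.
Angle swept by the target during transfer: ω₂·t = 1.4399 rad = 82.50°.
The deep-space probe traverses 180° on the transfer ellipse, so the target must lead by 180° − 82.50° = 97.5°.

φ = 97.5°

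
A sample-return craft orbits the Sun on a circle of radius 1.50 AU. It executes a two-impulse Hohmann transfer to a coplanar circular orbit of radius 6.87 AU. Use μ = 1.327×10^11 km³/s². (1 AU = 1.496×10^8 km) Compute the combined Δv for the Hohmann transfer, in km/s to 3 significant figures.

Δv = 11.4 km/s

In km: r₁ = 1.50 × 1.496×10^8 = 2.244×10^8 km; r₂ = 6.87 × 1.496×10^8 = 1.027752×10^9 km.
Transfer-ellipse semi-major axis a_t = (r₁ + r₂)/2 = (2.244×10^8 + 1.027752×10^9)/2 = 6.26076×10^8 km.
Circular speed at r₁: v₁ = √(μ/r₁) = √(1.327×10^11/2.244×10^8) = 24.318 km/s.
Transfer-orbit speed at r₁ (vis-viva): v_p = √[μ(2/r₁ − 1/a_t)] = 31.157 km/s.
First burn Δv₁ = |v_p − v₁| = 6.839 km/s.
At r₂, v₂ = √(μ/r₂) = 11.363 km/s.
Transfer-orbit speed at r₂: v_a = √[μ(2/r₂ − 1/a_t)] = 6.8028 km/s.
Second burn Δv₂ = |v₂ − v_a| = 4.560 km/s.
Total Δv = Δv₁ + Δv₂ = 11.40 km/s.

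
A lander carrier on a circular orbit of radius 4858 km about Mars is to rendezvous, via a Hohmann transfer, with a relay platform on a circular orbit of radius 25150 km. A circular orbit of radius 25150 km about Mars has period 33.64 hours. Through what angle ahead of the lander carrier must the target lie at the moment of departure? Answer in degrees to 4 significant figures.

φ = 97.06°

From Kepler's third law T² = 4π²r³/μ at r = 25150 km, T = 33.64 hours = 33.64 × 3600 s = 1.21104×10^5 s: μ = 4π²r³/T² = 42821.0 km³/s².
Semi-major axis of the transfer orbit: a_t = (4858 + 25150)/2 = 15004 km.
Transfer time t = π√(a_t³/μ) = 27902 s.
Target angular speed ω₂ = √(μ/r₂³) = 5.1883×10^-5 rad/s.
Angle swept by the target during transfer: ω₂·t = 1.4476 rad = 82.94°.
Arrival is 180° from departure on the ellipse, so φ = 180° − 82.94° = 97.06°.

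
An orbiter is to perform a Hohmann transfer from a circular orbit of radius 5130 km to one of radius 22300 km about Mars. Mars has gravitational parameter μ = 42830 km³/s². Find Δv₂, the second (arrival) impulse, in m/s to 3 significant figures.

The Hohmann ellipse has a_t = (r₁ + r₂)/2 = 13715 km.
Circular speed at r = 22300 km: v_c = √(μ/r) = 1.3859 km/s.
Vis-viva on the transfer ellipse at r = 22300 km gives v_t = √[μ(2/r − 1/a_t)] = 0.84758 km/s.
Δv₂ = |v_t − v_c| = |0.84758 − 1.3859| = 0.5383 km/s.

Δv₂ = 538 m/s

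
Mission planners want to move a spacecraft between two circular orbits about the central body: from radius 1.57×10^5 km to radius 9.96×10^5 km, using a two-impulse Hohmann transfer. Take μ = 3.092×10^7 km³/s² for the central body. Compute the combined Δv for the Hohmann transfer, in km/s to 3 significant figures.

Δv = 7.08 km/s

Semi-major axis of the transfer orbit: a_t = (1.570×10^5 + 9.960×10^5)/2 = 5.765×10^5 km.
At r₁ the circular-orbit speed is v₁ = √(μ/r₁) = 14.034 km/s.
On the transfer ellipse at r₁, v² = μ(2/r − 1/a) gives v_p = √[μ(2/r₁ − 1/a_t)] = 18.446 km/s.
First burn Δv₁ = |v_p − v₁| = 4.412 km/s.
Circular speed at r₂: v₂ = √(μ/r₂) = 5.572 km/s.
Transfer-orbit speed at r₂: v_a = √[μ(2/r₂ − 1/a_t)] = 2.908 km/s.
Second burn Δv₂ = |v₂ − v_a| = 2.664 km/s.
Δv = Δv₁ + Δv₂ = 4.412 + 2.664 = 7.076 km/s.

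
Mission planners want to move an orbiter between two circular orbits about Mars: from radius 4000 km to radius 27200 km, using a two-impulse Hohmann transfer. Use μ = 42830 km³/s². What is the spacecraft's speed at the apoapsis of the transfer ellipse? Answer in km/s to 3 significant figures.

Semi-major axis of the transfer orbit: a_t = (4000 + 27200)/2 = 15600 km.
At apoapsis, r = 27200 km.
Applying v² = μ(2/r − 1/a_t): v = 0.6354 km/s.

v = 0.635 km/s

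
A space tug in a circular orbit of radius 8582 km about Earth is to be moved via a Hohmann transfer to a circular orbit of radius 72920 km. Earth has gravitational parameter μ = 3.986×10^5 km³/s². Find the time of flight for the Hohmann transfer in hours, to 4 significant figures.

t = 11.37 hours

Semi-major axis of the transfer orbit: a_t = (8582 + 72920)/2 = 40751 km.
By Kepler's third law the transfer-orbit period is T = 2π√(a_t³/μ), so t = T/2 = 40930 s.
Converting: 40930 s ÷ 3600 s/hour = 11.37 hours.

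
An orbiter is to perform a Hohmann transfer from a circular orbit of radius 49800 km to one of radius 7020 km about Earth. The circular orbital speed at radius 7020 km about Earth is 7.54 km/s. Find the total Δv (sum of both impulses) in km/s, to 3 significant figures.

Δv = 3.87 km/s

From the circular-orbit relation v² = μ/r at r = 7020 km: μ = v²r = (7.54)² × 7020 = 3.99098×10^5 km³/s².
The Hohmann ellipse has a_t = (r₁ + r₂)/2 = 28410 km.
Circular speed at r₁: v₁ = √(μ/r₁) = √(3.99098×10^5/49800) = 2.8309 km/s.
On the transfer ellipse at r₁, v² = μ(2/r − 1/a) gives v_a = √[μ(2/r₁ − 1/a_t)] = 1.4072 km/s.
First burn Δv₁ = |v_a − v₁| = 1.42370 km/s.
At r₂, v₂ = √(μ/r₂) = 7.54000 km/s.
Transfer-orbit speed at r₂: v_p = √[μ(2/r₂ − 1/a_t)] = 9.98275 km/s.
Second burn Δv₂ = |v₂ − v_p| = 2.44275 km/s.
Δv = Δv₁ + Δv₂ = 1.42370 + 2.44275 = 3.866 km/s.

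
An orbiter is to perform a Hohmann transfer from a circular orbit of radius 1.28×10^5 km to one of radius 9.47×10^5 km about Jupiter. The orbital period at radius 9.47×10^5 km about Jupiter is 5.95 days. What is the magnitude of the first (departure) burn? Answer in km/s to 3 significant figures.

From Kepler's third law T² = 4π²r³/μ at r = 9.47×10^5 km, T = 5.95 days = 5.95 × 86400 s = 5.1408×10^5 s: μ = 4π²r³/T² = 1.26867×10^8 km³/s².
Semi-major axis of the transfer orbit: a_t = (1.280×10^5 + 9.470×10^5)/2 = 5.375×10^5 km.
On the circular orbit at r = 1.280×10^5 km, v_c = √(μ/r) = 31.48 km/s.
Vis-viva on the transfer ellipse at r = 1.280×10^5 km gives v_t = √[μ(2/r − 1/a_t)] = 41.79 km/s.
Δv₁ = |v_t − v_c| = |41.79 − 31.48| = 10.31 km/s.

Δv₁ = 10.3 km/s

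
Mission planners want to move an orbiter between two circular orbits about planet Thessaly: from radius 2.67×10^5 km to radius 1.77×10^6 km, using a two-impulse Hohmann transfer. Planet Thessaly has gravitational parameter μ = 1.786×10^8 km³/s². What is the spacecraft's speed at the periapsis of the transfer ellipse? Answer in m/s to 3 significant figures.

v = 34100 m/s

Semi-major axis of the transfer orbit: a_t = (2.670×10^5 + 1.770×10^6)/2 = 1.0185×10^6 km.
At periapsis, r = 2.670×10^5 km.
Applying v² = μ(2/r − 1/a_t): v = 34.10 km/s.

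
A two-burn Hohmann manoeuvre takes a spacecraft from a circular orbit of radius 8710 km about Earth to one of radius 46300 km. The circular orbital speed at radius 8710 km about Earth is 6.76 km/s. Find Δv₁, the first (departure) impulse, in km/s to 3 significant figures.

Δv₁ = 2.01 km/s

From the circular-orbit relation v² = μ/r at r = 8710 km: μ = v²r = (6.76)² × 8710 = 3.98026×10^5 km³/s².
Transfer-ellipse semi-major axis a_t = (r₁ + r₂)/2 = (8710 + 46300)/2 = 27505 km.
On the circular orbit at r = 8710 km, v_c = √(μ/r) = 6.760 km/s.
Transfer-orbit speed at the same r (vis-viva, a = a_t): v_t = √[μ(2/r − 1/a_t)] = 8.771 km/s.
Δv₁ = |v_t − v_c| = |8.771 − 6.760| = 2.011 km/s.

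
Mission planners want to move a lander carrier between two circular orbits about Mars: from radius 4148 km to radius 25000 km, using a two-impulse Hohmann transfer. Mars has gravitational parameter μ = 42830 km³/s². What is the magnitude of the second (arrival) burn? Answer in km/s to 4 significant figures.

Δv₂ = 0.6106 km/s

Semi-major axis of the transfer orbit: a_t = (4148 + 25000)/2 = 14574 km.
Circular speed at r = 25000 km: v_c = √(μ/r) = 1.3089 km/s.
Transfer-orbit speed at the same r (vis-viva, a = a_t): v_t = √[μ(2/r − 1/a_t)] = 0.69829 km/s.
Δv₂ = |v_t − v_c| = |0.69829 − 1.3089| = 0.6106 km/s.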